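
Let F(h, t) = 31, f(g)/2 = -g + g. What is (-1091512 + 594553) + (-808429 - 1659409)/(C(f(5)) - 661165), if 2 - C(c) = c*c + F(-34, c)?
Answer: -164291920604/330597 ≈ -4.9696e+5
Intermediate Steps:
f(g) = 0 (f(g) = 2*(-g + g) = 2*0 = 0)
C(c) = -29 - c**2 (C(c) = 2 - (c*c + 31) = 2 - (c**2 + 31) = 2 - (31 + c**2) = 2 + (-31 - c**2) = -29 - c**2)
(-1091512 + 594553) + (-808429 - 1659409)/(C(f(5)) - 661165) = (-1091512 + 594553) + (-808429 - 1659409)/((-29 - 1*0**2) - 661165) = -496959 - 2467838/((-29 - 1*0) - 661165) = -496959 - 2467838/((-29 + 0) - 661165) = -496959 - 2467838/(-29 - 661165) = -496959 - 2467838/(-661194) = -496959 - 2467838*(-1/661194) = -496959 + 1233919/330597 = -164291920604/330597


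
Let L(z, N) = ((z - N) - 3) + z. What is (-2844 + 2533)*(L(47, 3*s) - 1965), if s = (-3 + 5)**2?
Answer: 586546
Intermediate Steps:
s = 4 (s = 2**2 = 4)
L(z, N) = -3 - N + 2*z (L(z, N) = (-3 + z - N) + z = -3 - N + 2*z)
(-2844 + 2533)*(L(47, 3*s) - 1965) = (-2844 + 2533)*((-3 - 3*4 + 2*47) - 1965) = -311*((-3 - 1*12 + 94) - 1965) = -311*((-3 - 12 + 94) - 1965) = -311*(79 - 1965) = -311*(-1886) = 586546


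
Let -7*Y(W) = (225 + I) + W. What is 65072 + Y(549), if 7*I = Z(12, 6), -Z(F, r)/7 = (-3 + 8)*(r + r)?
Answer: 64970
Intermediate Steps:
Z(F, r) = -70*r (Z(F, r) = -7*(-3 + 8)*(r + r) = -35*2*r = -70*r)
I = -60 (I = (-70*6)/7 = (⅐)*(-420) = -60)
Y(W) = -165/7 - W/7 (Y(W) = -((225 - 60) + W)/7 = -(165 + W)/7 = -165/7 - W/7)
65072 + Y(549) = 65072 + (-165/7 - ⅐*549) = 65072 + (-165/7 - 549/7) = 65072 - 102 = 64970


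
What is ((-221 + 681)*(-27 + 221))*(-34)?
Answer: -3034160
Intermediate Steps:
((-221 + 681)*(-27 + 221))*(-34) = (460*194)*(-34) = 89240*(-34) = -3034160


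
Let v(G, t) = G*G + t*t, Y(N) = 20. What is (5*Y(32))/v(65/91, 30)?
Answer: 196/1765 ≈ 0.11105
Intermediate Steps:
v(G, t) = G**2 + t**2
(5*Y(32))/v(65/91, 30) = (5*20)/((65/91)**2 + 30**2) = 100/((65*(1/91))**2 + 900) = 100/((5/7)**2 + 900) = 100/(25/49 + 900) = 100/(44125/49) = 100*(49/44125) = 196/1765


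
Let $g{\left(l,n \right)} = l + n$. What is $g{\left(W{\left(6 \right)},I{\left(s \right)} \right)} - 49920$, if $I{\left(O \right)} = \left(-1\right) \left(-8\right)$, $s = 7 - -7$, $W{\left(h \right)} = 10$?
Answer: $-49902$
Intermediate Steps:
$s = 14$ ($s = 7 + 7 = 14$)
$I{\left(O \right)} = 8$
$g{\left(W{\left(6 \right)},I{\left(s \right)} \right)} - 49920 = \left(10 + 8\right) - 49920 = 18 - 49920 = -49902$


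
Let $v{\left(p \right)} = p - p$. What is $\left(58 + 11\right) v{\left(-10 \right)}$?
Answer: $0$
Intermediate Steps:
$v{\left(p \right)} = 0$
$\left(58 + 11\right) v{\left(-10 \right)} = \left(58 + 11\right) 0 = 69 \cdot 0 = 0$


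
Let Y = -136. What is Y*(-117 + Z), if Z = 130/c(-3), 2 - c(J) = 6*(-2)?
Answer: 102544/7 ≈ 14649.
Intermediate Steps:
c(J) = 14 (c(J) = 2 - 6*(-2) = 2 - 1*(-12) = 2 + 12 = 14)
Z = 65/7 (Z = 130/14 = 130*(1/14) = 65/7 ≈ 9.2857)
Y*(-117 + Z) = -136*(-117 + 65/7) = -136*(-754/7) = 102544/7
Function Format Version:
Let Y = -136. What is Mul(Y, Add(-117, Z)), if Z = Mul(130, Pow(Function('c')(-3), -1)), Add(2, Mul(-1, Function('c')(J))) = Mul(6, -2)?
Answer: Rational(102544, 7) ≈ 14649.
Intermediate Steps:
Function('c')(J) = 14 (Function('c')(J) = Add(2, Mul(-1, Mul(6, -2))) = Add(2, Mul(-1, -12)) = Add(2, 12) = 14)
Z = Rational(65, 7) (Z = Mul(130, Pow(14, -1)) = Mul(130, Rational(1, 14)) = Rational(65, 7) ≈ 9.2857)
Mul(Y, Add(-117, Z)) = Mul(-136, Add(-117, Rational(65, 7))) = Mul(-136, Rational(-754, 7)) = Rational(102544, 7)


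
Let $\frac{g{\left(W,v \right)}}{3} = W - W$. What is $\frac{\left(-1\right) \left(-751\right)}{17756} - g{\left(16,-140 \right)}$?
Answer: $\frac{751}{17756} \approx 0.042296$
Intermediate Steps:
$g{\left(W,v \right)} = 0$ ($g{\left(W,v \right)} = 3 \left(W - W\right) = 3 \cdot 0 = 0$)
$\frac{\left(-1\right) \left(-751\right)}{17756} - g{\left(16,-140 \right)} = \frac{\left(-1\right) \left(-751\right)}{17756} - 0 = 751 \cdot \frac{1}{17756} + 0 = \frac{751}{17756} + 0 = \frac{751}{17756}$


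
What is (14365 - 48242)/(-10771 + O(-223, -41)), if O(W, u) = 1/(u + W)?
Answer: 8943528/2843545 ≈ 3.1452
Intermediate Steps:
O(W, u) = 1/(W + u)
(14365 - 48242)/(-10771 + O(-223, -41)) = (14365 - 48242)/(-10771 + 1/(-223 - 41)) = -33877/(-10771 + 1/(-264)) = -33877/(-10771 - 1/264) = -33877/(-2843545/264) = -33877*(-264/2843545) = 8943528/2843545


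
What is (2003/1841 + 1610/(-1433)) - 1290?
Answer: -3403311081/2638153 ≈ -1290.0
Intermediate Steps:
(2003/1841 + 1610/(-1433)) - 1290 = (2003*(1/1841) + 1610*(-1/1433)) - 1290 = (2003/1841 - 1610/1433) - 1290 = -93711/2638153 - 1290 = -3403311081/2638153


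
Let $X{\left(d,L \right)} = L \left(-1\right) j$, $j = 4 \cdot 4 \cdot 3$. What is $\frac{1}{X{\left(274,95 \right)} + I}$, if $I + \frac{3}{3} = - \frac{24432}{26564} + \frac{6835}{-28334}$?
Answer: $- \frac{188166094}{858444010041} \approx -0.00021919$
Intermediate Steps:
$j = 48$ ($j = 16 \cdot 3 = 48$)
$X{\left(d,L \right)} = - 48 L$ ($X{\left(d,L \right)} = L \left(-1\right) 48 = - L 48 = - 48 L$)
$I = - \frac{406621401}{188166094}$ ($I = -1 + \left(- \frac{24432}{26564} + \frac{6835}{-28334}\right) = -1 + \left(\left(-24432\right) \frac{1}{26564} + 6835 \left(- \frac{1}{28334}\right)\right) = -1 - \frac{218455307}{188166094} = - \frac{406621401}{188166094} \approx -2.161$)
$\frac{1}{X{\left(274,95 \right)} + I} = \frac{1}{\left(-48\right) 95 - \frac{406621401}{188166094}} = \frac{1}{-4560 - \frac{406621401}{188166094}} = \frac{1}{- \frac{858444010041}{188166094}} = - \frac{188166094}{858444010041}$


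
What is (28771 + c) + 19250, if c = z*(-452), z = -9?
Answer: 52089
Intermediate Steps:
c = 4068 (c = -9*(-452) = 4068)
(28771 + c) + 19250 = (28771 + 4068) + 19250 = 32839 + 19250 = 52089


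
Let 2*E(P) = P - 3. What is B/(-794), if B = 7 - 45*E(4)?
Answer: 31/1588 ≈ 0.019521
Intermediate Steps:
E(P) = -3/2 + P/2 (E(P) = (P - 3)/2 = (-3 + P)/2 = -3/2 + P/2)
B = -31/2 (B = 7 - 45*(-3/2 + (½)*4) = 7 - 45*(-3/2 + 2) = 7 - 45*½ = 7 - 45/2 = -31/2 ≈ -15.500)
B/(-794) = -31/2/(-794) = -31/2*(-1/794) = 31/1588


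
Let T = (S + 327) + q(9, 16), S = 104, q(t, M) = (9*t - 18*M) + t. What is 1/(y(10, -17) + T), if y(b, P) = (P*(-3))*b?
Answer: 1/743 ≈ 0.0013459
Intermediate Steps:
y(b, P) = -3*P*b (y(b, P) = (-3*P)*b = -3*P*b)
q(t, M) = -18*M + 10*t (q(t, M) = (-18*M + 9*t) + t = -18*M + 10*t)
T = 233 (T = (104 + 327) + (-18*16 + 10*9) = 431 + (-288 + 90) = 431 - 198 = 233)
1/(y(10, -17) + T) = 1/(-3*(-17)*10 + 233) = 1/(510 + 233) = 1/743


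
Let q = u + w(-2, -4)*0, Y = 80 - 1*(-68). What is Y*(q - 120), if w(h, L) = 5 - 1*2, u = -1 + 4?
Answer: -17316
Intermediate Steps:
u = 3
w(h, L) = 3 (w(h, L) = 5 - 2 = 3)
Y = 148 (Y = 80 + 68 = 148)
q = 3 (q = 3 + 3*0 = 3 + 0 = 3)
Y*(q - 120) = 148*(3 - 120) = 148*(-117) = -17316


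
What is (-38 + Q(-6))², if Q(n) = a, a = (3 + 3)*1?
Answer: 1024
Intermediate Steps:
a = 6 (a = 6*1 = 6)
Q(n) = 6
(-38 + Q(-6))² = (-38 + 6)² = (-32)² = 1024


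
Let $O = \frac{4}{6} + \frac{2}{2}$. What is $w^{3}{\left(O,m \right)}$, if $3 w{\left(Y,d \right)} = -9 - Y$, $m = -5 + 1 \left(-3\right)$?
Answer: $- \frac{32768}{729} \approx -44.949$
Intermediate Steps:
$O = \frac{5}{3}$ ($O = 4 \cdot \frac{1}{6} + 2 \cdot \frac{1}{2} = \frac{2}{3} + 1 = \frac{5}{3} \approx 1.6667$)
$m = -8$ ($m = -5 - 3 = -8$)
$w{\left(Y,d \right)} = -3 - \frac{Y}{3}$ ($w{\left(Y,d \right)} = \frac{-9 - Y}{3} = -3 - \frac{Y}{3}$)
$w^{3}{\left(O,m \right)} = \left(-3 - \frac{5}{9}\right)^{3} = \left(- \frac{32}{9}\right)^{3} = - \frac{32768}{729}$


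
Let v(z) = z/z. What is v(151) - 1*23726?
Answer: -23725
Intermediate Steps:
v(z) = 1
v(151) - 1*23726 = 1 - 1*23726 = 1 - 23726 = -23725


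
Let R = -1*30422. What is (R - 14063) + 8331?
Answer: -36154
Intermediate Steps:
R = -30422
(R - 14063) + 8331 = (-30422 - 14063) + 8331 = -44485 + 8331 = -36154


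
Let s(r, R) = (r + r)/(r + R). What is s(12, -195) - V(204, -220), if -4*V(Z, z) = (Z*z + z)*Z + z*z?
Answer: -139568008/61 ≈ -2.2880e+6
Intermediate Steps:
s(r, R) = 2*r/(R + r) (s(r, R) = (2*r)/(R + r) = 2*r/(R + r))
V(Z, z) = -z**2/4 - Z*(z + Z*z)/4 (V(Z, z) = -((Z*z + z)*Z + z*z)/4 = -((z + Z*z)*Z + z**2)/4 = -(Z*(z + Z*z) + z**2)/4 = -(z**2 + Z*(z + Z*z))/4 = -z**2/4 - Z*(z + Z*z)/4)
s(12, -195) - V(204, -220) = 2*12/(-195 + 12) - (-1)*(-220)*(204 - 220 + 204**2)/4 = 2*12/(-183) - (-1)*(-220)*(204 - 220 + 41616)/4 = 2*12*(-1/183) - (-1)*(-220)*41600/4 = -8/61 - 1*2288000 = -8/61 - 2288000 = -139568008/61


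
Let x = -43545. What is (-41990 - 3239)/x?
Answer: 45229/43545 ≈ 1.0387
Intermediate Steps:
(-41990 - 3239)/x = (-41990 - 3239)/(-43545) = -45229*(-1/43545) = 45229/43545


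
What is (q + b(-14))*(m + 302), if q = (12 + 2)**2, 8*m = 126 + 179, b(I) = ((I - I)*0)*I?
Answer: 133329/2 ≈ 66665.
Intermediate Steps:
b(I) = 0 (b(I) = (0*0)*I = 0*I = 0)
m = 305/8 (m = (126 + 179)/8 = (1/8)*305 = 305/8 ≈ 38.125)
q = 196 (q = 14**2 = 196)
(q + b(-14))*(m + 302) = (196 + 0)*(305/8 + 302) = 196*(2721/8) = 133329/2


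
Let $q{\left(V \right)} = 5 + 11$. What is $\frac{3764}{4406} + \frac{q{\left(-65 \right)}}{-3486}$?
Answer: $\frac{3262702}{3839829} \approx 0.8497$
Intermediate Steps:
$q{\left(V \right)} = 16$
$\frac{3764}{4406} + \frac{q{\left(-65 \right)}}{-3486} = \frac{3764}{4406} + \frac{16}{-3486} = 3764 \cdot \frac{1}{4406} + 16 \left(- \frac{1}{3486}\right) = \frac{1882}{2203} - \frac{8}{1743} = \frac{3262702}{3839829}$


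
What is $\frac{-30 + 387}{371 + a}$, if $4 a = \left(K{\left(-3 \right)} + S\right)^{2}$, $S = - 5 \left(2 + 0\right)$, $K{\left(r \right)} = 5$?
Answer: $\frac{476}{503} \approx 0.94632$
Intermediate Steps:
$S = -10$ ($S = \left(-5\right) 2 = -10$)
$a = \frac{25}{4}$ ($a = \frac{\left(5 - 10\right)^{2}}{4} = \frac{\left(-5\right)^{2}}{4} = \frac{1}{4} \cdot 25 = \frac{25}{4} \approx 6.25$)
$\frac{-30 + 387}{371 + a} = \frac{-30 + 387}{371 + \frac{25}{4}} = \frac{357}{\frac{1509}{4}} = 357 \cdot \frac{4}{1509} = \frac{476}{503}$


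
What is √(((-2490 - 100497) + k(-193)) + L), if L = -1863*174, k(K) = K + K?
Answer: I*√427535 ≈ 653.86*I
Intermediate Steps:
k(K) = 2*K
L = -324162
√(((-2490 - 100497) + k(-193)) + L) = √(((-2490 - 100497) + 2*(-193)) - 324162) = √((-102987 - 386) - 324162) = √(-103373 - 324162) = √(-427535) = I*√427535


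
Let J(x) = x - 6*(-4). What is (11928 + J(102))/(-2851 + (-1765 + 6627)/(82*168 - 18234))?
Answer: -13434183/3178655 ≈ -4.2264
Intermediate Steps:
J(x) = 24 + x (J(x) = x + 24 = 24 + x)
(11928 + J(102))/(-2851 + (-1765 + 6627)/(82*168 - 18234)) = (11928 + (24 + 102))/(-2851 + (-1765 + 6627)/(82*168 - 18234)) = (11928 + 126)/(-2851 + 4862/(13776 - 18234)) = 12054/(-2851 + 4862/(-4458)) = 12054/(-2851 + 4862*(-1/4458)) = 12054/(-2851 - 2431/2229) = 12054/(-6357310/2229) = 12054*(-2229/6357310) = -13434183/3178655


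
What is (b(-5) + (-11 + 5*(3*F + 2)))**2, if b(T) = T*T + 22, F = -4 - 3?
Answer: 3481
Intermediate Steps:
F = -7
b(T) = 22 + T**2 (b(T) = T**2 + 22 = 22 + T**2)
(b(-5) + (-11 + 5*(3*F + 2)))**2 = ((22 + (-5)**2) + (-11 + 5*(3*(-7) + 2)))**2 = ((22 + 25) + (-11 + 5*(-21 + 2)))**2 = (47 + (-11 + 5*(-19)))**2 = (47 + (-11 - 95))**2 = (47 - 106)**2 = (-59)**2 = 3481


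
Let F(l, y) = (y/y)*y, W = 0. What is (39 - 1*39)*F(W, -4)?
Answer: 0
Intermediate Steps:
F(l, y) = y (F(l, y) = 1*y = y)
(39 - 1*39)*F(W, -4) = (39 - 1*39)*(-4) = (39 - 39)*(-4) = 0*(-4) = 0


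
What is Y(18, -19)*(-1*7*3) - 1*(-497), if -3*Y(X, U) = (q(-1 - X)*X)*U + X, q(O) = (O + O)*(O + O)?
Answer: -3456313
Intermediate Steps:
q(O) = 4*O**2 (q(O) = (2*O)*(2*O) = 4*O**2)
Y(X, U) = -X/3 - 4*U*X*(-1 - X)**2/3 (Y(X, U) = -(((4*(-1 - X)**2)*X)*U + X)/3 = -((4*X*(-1 - X)**2)*U + X)/3 = -(4*U*X*(-1 - X)**2 + X)/3 = -(X + 4*U*X*(-1 - X)**2)/3 = -X/3 - 4*U*X*(-1 - X)**2/3)
Y(18, -19)*(-1*7*3) - 1*(-497) = (-1/3*18*(1 + 4*(-19)*(1 + 18)**2))*(-1*7*3) - 1*(-497) = (-1/3*18*(1 + 4*(-19)*19**2))*(-7*3) + 497 = -1/3*18*(1 + 4*(-19)*361)*(-21) + 497 = -1/3*18*(1 - 27436)*(-21) + 497 = -1/3*18*(-27435)*(-21) + 497 = 164610*(-21) + 497 = -3456810 + 497 = -3456313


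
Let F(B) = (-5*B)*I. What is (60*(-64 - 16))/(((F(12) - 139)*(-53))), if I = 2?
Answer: -4800/13727 ≈ -0.34968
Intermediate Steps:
F(B) = -10*B (F(B) = -5*B*2 = -10*B)
(60*(-64 - 16))/(((F(12) - 139)*(-53))) = (60*(-64 - 16))/(((-10*12 - 139)*(-53))) = (60*(-80))/(((-120 - 139)*(-53))) = -4800/((-259*(-53))) = -4800/13727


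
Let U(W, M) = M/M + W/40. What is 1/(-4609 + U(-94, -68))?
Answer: -20/92207 ≈ -0.00021690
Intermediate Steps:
U(W, M) = 1 + W/40 (U(W, M) = 1 + W*(1/40) = 1 + W/40)
1/(-4609 + U(-94, -68)) = 1/(-4609 + (1 + (1/40)*(-94))) = 1/(-4609 + (1 - 47/20)) = 1/(-4609 - 27/20) = 1/(-92207/20) = -20/92207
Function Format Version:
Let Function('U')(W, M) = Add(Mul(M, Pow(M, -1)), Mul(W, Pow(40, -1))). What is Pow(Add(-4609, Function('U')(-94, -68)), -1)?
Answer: Rational(-20, 92207) ≈ -0.00021690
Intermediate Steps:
Function('U')(W, M) = Add(1, Mul(Rational(1, 40), W)) (Function('U')(W, M) = Add(1, Mul(W, Rational(1, 40))) = Add(1, Mul(Rational(1, 40), W)))
Pow(Add(-4609, Function('U')(-94, -68)), -1) = Pow(Add(-4609, Add(1, Mul(Rational(1, 40), -94))), -1) = Pow(Add(-4609, Add(1, Rational(-47, 20))), -1) = Pow(Add(-4609, Rational(-27, 20)), -1) = Pow(Rational(-92207, 20), -1) = Rational(-20, 92207)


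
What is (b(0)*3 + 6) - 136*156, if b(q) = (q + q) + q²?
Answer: -21210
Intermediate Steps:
b(q) = q² + 2*q (b(q) = 2*q + q² = q² + 2*q)
(b(0)*3 + 6) - 136*156 = ((0*(2 + 0))*3 + 6) - 136*156 = ((0*2)*3 + 6) - 21216 = (0*3 + 6) - 21216 = (0 + 6) - 21216 = 6 - 21216 = -21210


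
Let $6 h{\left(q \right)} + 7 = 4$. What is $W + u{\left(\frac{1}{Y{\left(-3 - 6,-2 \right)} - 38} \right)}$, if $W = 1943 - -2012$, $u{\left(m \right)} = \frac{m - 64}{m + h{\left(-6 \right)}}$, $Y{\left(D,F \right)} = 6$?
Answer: $\frac{69284}{17} \approx 4075.5$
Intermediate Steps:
$h{\left(q \right)} = - \frac{1}{2}$ ($h{\left(q \right)} = - \frac{7}{6} + \frac{1}{6} \cdot 4 = - \frac{7}{6} + \frac{2}{3} = - \frac{1}{2}$)
$u{\left(m \right)} = \frac{-64 + m}{- \frac{1}{2} + m}$ ($u{\left(m \right)} = \frac{m - 64}{m - \frac{1}{2}} = \frac{-64 + m}{- \frac{1}{2} + m}$)
$W = 3955$ ($W = 1943 + 2012 = 3955$)
$W + u{\left(\frac{1}{Y{\left(-3 - 6,-2 \right)} - 38} \right)} = 3955 + \frac{2 \left(-64 + \frac{1}{6 - 38}\right)}{-1 + \frac{2}{6 - 38}} = 3955 + \frac{2 \left(-64 + \frac{1}{-32}\right)}{-1 + \frac{2}{-32}} = 3955 + \frac{2 \left(-64 - \frac{1}{32}\right)}{-1 + 2 \left(- \frac{1}{32}\right)} = 3955 + 2 \frac{1}{-1 - \frac{1}{16}} \left(- \frac{2049}{32}\right) = 3955 + 2 \frac{1}{- \frac{17}{16}} \left(- \frac{2049}{32}\right) = 3955 + 2 \left(- \frac{16}{17}\right) \left(- \frac{2049}{32}\right) = 3955 + \frac{2049}{17} = \frac{69284}{17}$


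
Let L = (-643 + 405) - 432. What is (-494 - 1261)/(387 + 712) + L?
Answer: -738085/1099 ≈ -671.60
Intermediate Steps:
L = -670 (L = -238 - 432 = -670)
(-494 - 1261)/(387 + 712) + L = (-494 - 1261)/(387 + 712) - 670 = -1755/1099 - 670 = -738085/1099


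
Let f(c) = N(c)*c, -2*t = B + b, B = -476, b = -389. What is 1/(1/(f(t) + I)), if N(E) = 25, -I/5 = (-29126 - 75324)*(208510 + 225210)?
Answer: 453020561625/2 ≈ 2.2651e+11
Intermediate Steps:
t = 865/2 (t = -(-476 - 389)/2 = -½*(-865) = 865/2 ≈ 432.50)
I = 226510270000 (I = -5*(-29126 - 75324)*(208510 + 225210) = -(-522250)*433720 = -5*(-45302054000) = 226510270000)
f(c) = 25*c
1/(1/(f(t) + I)) = 1/(1/(25*(865/2) + 226510270000)) = 1/(1/(21625/2 + 226510270000)) = 1/(1/(453020561625/2)) = 1/(2/453020561625) = 453020561625/2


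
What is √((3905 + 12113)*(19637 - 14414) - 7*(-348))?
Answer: 15*√371842 ≈ 9146.8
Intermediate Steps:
√((3905 + 12113)*(19637 - 14414) - 7*(-348)) = √(16018*5223 + 2436) = √(83662014 + 2436) = √83664450 = 15*√371842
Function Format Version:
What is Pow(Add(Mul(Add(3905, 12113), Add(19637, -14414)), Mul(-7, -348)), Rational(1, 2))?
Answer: Mul(15, Pow(371842, Rational(1, 2))) ≈ 9146.8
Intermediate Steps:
Pow(Add(Mul(Add(3905, 12113), Add(19637, -14414)), Mul(-7, -348)), Rational(1, 2)) = Pow(Add(Mul(16018, 5223), 2436), Rational(1, 2)) = Pow(Add(83662014, 2436), Rational(1, 2)) = Pow(83664450, Rational(1, 2)) = Mul(15, Pow(371842, Rational(1, 2)))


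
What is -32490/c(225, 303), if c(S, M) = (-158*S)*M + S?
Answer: 722/239365 ≈ 0.0030163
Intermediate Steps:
c(S, M) = S - 158*M*S (c(S, M) = -158*M*S + S = S - 158*M*S)
-32490/c(225, 303) = -32490*1/(225*(1 - 158*303)) = -32490*1/(225*(1 - 47874)) = -32490/(225*(-47873)) = -32490/(-10771425) = -32490*(-1/10771425) = 722/239365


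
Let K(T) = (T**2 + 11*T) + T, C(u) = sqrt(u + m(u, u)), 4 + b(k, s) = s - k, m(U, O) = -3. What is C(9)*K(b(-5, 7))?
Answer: 160*sqrt(6) ≈ 391.92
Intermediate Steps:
b(k, s) = -4 + s - k (b(k, s) = -4 + (s - k) = -4 + s - k)
C(u) = sqrt(-3 + u) (C(u) = sqrt(u - 3) = sqrt(-3 + u))
K(T) = T**2 + 12*T
C(9)*K(b(-5, 7)) = sqrt(-3 + 9)*((-4 + 7 - 1*(-5))*(12 + (-4 + 7 - 1*(-5)))) = sqrt(6)*((-4 + 7 + 5)*(12 + (-4 + 7 + 5))) = sqrt(6)*(8*(12 + 8)) = sqrt(6)*(8*20) = sqrt(6)*160 = 160*sqrt(6)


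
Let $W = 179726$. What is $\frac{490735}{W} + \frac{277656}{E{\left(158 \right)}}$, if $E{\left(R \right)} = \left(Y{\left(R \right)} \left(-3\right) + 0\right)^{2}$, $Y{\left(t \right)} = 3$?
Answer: $\frac{16647250597}{4852602} \approx 3430.6$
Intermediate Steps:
$E{\left(R \right)} = 81$ ($E{\left(R \right)} = \left(3 \left(-3\right) + 0\right)^{2} = \left(-9 + 0\right)^{2} = \left(-9\right)^{2} = 81$)
$\frac{490735}{W} + \frac{277656}{E{\left(158 \right)}} = \frac{490735}{179726} + \frac{277656}{81} = 490735 \cdot \frac{1}{179726} + 277656 \cdot \frac{1}{81} = \frac{490735}{179726} + \frac{92552}{27} = \frac{16647250597}{4852602}$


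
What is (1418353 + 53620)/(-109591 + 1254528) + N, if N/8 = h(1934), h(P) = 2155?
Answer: 19740185853/1144937 ≈ 17241.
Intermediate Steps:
N = 17240 (N = 8*2155 = 17240)
(1418353 + 53620)/(-109591 + 1254528) + N = (1418353 + 53620)/(-109591 + 1254528) + 17240 = 1471973/1144937 + 17240 = 19740185853/1144937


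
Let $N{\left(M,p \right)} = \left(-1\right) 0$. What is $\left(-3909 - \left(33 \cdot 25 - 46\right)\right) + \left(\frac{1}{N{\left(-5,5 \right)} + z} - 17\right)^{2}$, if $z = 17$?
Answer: $- \frac{1271888}{289} \approx -4401.0$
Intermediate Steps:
$N{\left(M,p \right)} = 0$
$\left(-3909 - \left(33 \cdot 25 - 46\right)\right) + \left(\frac{1}{N{\left(-5,5 \right)} + z} - 17\right)^{2} = \left(-3909 - \left(33 \cdot 25 - 46\right)\right) + \left(\frac{1}{0 + 17} - 17\right)^{2} = \left(-3909 - \left(825 - 46\right)\right) + \left(\frac{1}{17} - 17\right)^{2} = \left(-3909 - 779\right) + \left(\frac{1}{17} - 17\right)^{2} = \left(-3909 - 779\right) + \left(- \frac{288}{17}\right)^{2} = -4688 + \frac{82944}{289} = - \frac{1271888}{289}$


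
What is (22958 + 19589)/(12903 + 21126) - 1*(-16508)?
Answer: 561793279/34029 ≈ 16509.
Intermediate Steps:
(22958 + 19589)/(12903 + 21126) - 1*(-16508) = 42547/34029 + 16508 = 561793279/34029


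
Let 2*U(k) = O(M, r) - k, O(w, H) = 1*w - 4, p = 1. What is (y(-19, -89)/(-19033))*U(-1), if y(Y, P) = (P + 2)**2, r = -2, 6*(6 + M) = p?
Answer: 133719/76132 ≈ 1.7564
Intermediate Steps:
M = -35/6 (M = -6 + (1/6)*1 = -6 + 1/6 = -35/6 ≈ -5.8333)
O(w, H) = -4 + w (O(w, H) = w - 4 = -4 + w)
y(Y, P) = (2 + P)**2
U(k) = -59/12 - k/2 (U(k) = ((-4 - 35/6) - k)/2 = (-59/6 - k)/2 = -59/12 - k/2)
(y(-19, -89)/(-19033))*U(-1) = ((2 - 89)**2/(-19033))*(-59/12 - 1/2*(-1)) = ((-87)**2*(-1/19033))*(-59/12 + 1/2) = (7569*(-1/19033))*(-53/12) = -7569/19033*(-53/12) = 133719/76132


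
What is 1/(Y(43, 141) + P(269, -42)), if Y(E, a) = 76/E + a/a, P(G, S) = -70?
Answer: -43/2891 ≈ -0.014874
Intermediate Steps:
Y(E, a) = 1 + 76/E (Y(E, a) = 76/E + 1 = 1 + 76/E)
1/(Y(43, 141) + P(269, -42)) = 1/((76 + 43)/43 - 70) = 1/((1/43)*119 - 70) = 1/(119/43 - 70) = 1/(-2891/43) = -43/2891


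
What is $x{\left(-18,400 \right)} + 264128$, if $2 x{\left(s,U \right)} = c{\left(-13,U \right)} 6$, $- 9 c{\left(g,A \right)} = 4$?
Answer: $\frac{792380}{3} \approx 2.6413 \cdot 10^{5}$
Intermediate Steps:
$c{\left(g,A \right)} = - \frac{4}{9}$ ($c{\left(g,A \right)} = \left(- \frac{1}{9}\right) 4 = - \frac{4}{9}$)
$x{\left(s,U \right)} = - \frac{4}{3}$ ($x{\left(s,U \right)} = \frac{\left(- \frac{4}{9}\right) 6}{2} = \frac{1}{2} \left(- \frac{8}{3}\right) = - \frac{4}{3}$)
$x{\left(-18,400 \right)} + 264128 = - \frac{4}{3} + 264128 = \frac{792380}{3}$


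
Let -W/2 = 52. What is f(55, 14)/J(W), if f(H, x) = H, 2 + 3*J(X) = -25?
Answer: -55/9 ≈ -6.1111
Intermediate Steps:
W = -104 (W = -2*52 = -104)
J(X) = -9 (J(X) = -2/3 + (1/3)*(-25) = -2/3 - 25/3 = -9)
f(55, 14)/J(W) = 55/(-9) = 55*(-1/9) = -55/9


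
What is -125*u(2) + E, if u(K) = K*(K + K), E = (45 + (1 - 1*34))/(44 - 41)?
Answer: -996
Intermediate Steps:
E = 4 (E = (45 + (1 - 34))/3 = (45 - 33)*(⅓) = 12*(⅓) = 4)
u(K) = 2*K² (u(K) = K*(2*K) = 2*K²)
-125*u(2) + E = -250*2² + 4 = -250*4 + 4 = -125*8 + 4 = -1000 + 4 = -996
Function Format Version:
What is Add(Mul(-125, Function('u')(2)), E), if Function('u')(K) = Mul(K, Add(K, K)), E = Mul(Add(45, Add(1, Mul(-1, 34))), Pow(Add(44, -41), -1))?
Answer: -996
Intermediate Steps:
E = 4 (E = Mul(Add(45, Add(1, -34)), Pow(3, -1)) = Mul(Add(45, -33), Rational(1, 3)) = Mul(12, Rational(1, 3)) = 4)
Function('u')(K) = Mul(2, Pow(K, 2)) (Function('u')(K) = Mul(K, Mul(2, K)) = Mul(2, Pow(K, 2)))
Add(Mul(-125, Function('u')(2)), E) = Add(Mul(-125, Mul(2, Pow(2, 2))), 4) = Add(Mul(-125, Mul(2, 4)), 4) = Add(Mul(-125, 8), 4) = Add(-1000, 4) = -996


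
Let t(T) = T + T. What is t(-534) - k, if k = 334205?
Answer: -335273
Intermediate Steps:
t(T) = 2*T
t(-534) - k = 2*(-534) - 1*334205 = -1068 - 334205 = -335273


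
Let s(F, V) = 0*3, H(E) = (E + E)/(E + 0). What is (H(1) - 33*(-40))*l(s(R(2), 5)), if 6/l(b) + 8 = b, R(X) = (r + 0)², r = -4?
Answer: -1983/2 ≈ -991.50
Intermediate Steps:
H(E) = 2 (H(E) = (2*E)/E = 2)
R(X) = 16 (R(X) = (-4 + 0)² = (-4)² = 16)
s(F, V) = 0
l(b) = 6/(-8 + b)
(H(1) - 33*(-40))*l(s(R(2), 5)) = (2 - 33*(-40))*(6/(-8 + 0)) = (2 + 1320)*(6/(-8)) = 1322*(6*(-⅛)) = 1322*(-¾) = -1983/2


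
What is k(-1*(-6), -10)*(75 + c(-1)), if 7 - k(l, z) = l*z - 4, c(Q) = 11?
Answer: 6106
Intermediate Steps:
k(l, z) = 11 - l*z (k(l, z) = 7 - (l*z - 4) = 7 - (-4 + l*z) = 7 + (4 - l*z) = 11 - l*z)
k(-1*(-6), -10)*(75 + c(-1)) = (11 - 1*(-1*(-6))*(-10))*(75 + 11) = (11 - 1*6*(-10))*86 = (11 + 60)*86 = 71*86 = 6106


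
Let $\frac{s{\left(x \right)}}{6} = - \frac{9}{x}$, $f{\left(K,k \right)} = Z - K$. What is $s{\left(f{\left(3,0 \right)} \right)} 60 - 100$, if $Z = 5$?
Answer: $-1720$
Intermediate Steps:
$f{\left(K,k \right)} = 5 - K$
$s{\left(x \right)} = - \frac{54}{x}$ ($s{\left(x \right)} = 6 \left(- \frac{9}{x}\right) = - \frac{54}{x}$)
$s{\left(f{\left(3,0 \right)} \right)} 60 - 100 = - \frac{54}{5 - 3} \cdot 60 - 100 = - \frac{54}{2} \cdot 60 - 100 = \left(-54\right) \frac{1}{2} \cdot 60 - 100 = \left(-27\right) 60 - 100 = -1620 - 100 = -1720$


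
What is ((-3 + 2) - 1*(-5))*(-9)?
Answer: -36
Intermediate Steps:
((-3 + 2) - 1*(-5))*(-9) = (-1 + 5)*(-9) = 4*(-9) = -36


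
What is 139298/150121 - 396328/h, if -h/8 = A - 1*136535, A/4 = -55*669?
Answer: 32083787609/42591579515 ≈ 0.75329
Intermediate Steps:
A = -147180 (A = 4*(-55*669) = 4*(-36795) = -147180)
h = 2269720 (h = -8*(-147180 - 1*136535) = -8*(-147180 - 136535) = -8*(-283715) = 2269720)
139298/150121 - 396328/h = 139298/150121 - 396328/2269720 = 139298*(1/150121) - 396328*1/2269720 = 139298/150121 - 49541/283715 = 32083787609/42591579515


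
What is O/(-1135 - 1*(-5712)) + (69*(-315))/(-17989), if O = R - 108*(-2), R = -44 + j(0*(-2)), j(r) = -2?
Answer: 102539225/82335653 ≈ 1.2454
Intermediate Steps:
R = -46 (R = -44 - 2 = -46)
O = 170 (O = -46 - 108*(-2) = -46 + 216 = 170)
O/(-1135 - 1*(-5712)) + (69*(-315))/(-17989) = 170/(-1135 - 1*(-5712)) + (69*(-315))/(-17989) = 170/(-1135 + 5712) - 21735*(-1/17989) = 170/4577 + 21735/17989 = 102539225/82335653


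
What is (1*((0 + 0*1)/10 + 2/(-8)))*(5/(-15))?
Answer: 1/12 ≈ 0.083333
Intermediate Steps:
(1*((0 + 0*1)/10 + 2/(-8)))*(5/(-15)) = (1*((0 + 0)*(⅒) + 2*(-⅛)))*(5*(-1/15)) = (1*(0*(⅒) - ¼))*(-⅓) = (1*(0 - ¼))*(-⅓) = (1*(-¼))*(-⅓) = -¼*(-⅓) = 1/12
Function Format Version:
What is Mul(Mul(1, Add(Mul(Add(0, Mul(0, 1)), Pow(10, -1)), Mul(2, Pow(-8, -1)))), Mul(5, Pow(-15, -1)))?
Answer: Rational(1, 12) ≈ 0.083333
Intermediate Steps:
Mul(Mul(1, Add(Mul(Add(0, Mul(0, 1)), Pow(10, -1)), Mul(2, Pow(-8, -1)))), Mul(5, Pow(-15, -1))) = Mul(Mul(1, Add(Mul(Add(0, 0), Rational(1, 10)), Mul(2, Rational(-1, 8)))), Mul(5, Rational(-1, 15))) = Mul(Mul(1, Add(Mul(0, Rational(1, 10)), Rational(-1, 4))), Rational(-1, 3)) = Mul(Mul(1, Add(0, Rational(-1, 4))), Rational(-1, 3)) = Mul(Mul(1, Rational(-1, 4)), Rational(-1, 3)) = Mul(Rational(-1, 4), Rational(-1, 3)) = Rational(1, 12)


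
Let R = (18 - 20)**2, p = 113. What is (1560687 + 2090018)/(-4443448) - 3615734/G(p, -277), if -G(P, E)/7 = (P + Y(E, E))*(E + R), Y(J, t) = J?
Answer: 3730545115253/348148594248 ≈ 10.715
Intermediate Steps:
R = 4 (R = (-2)**2 = 4)
G(P, E) = -7*(4 + E)*(E + P) (G(P, E) = -7*(P + E)*(E + 4) = -7*(E + P)*(4 + E) = -7*(4 + E)*(E + P))
(1560687 + 2090018)/(-4443448) - 3615734/G(p, -277) = (1560687 + 2090018)/(-4443448) - 3615734/(-28*(-277) - 28*113 - 7*(-277)**2 - 7*(-277)*113) = 3650705*(-1/4443448) - 3615734/(7756 - 3164 - 7*76729 + 219107) = -3650705/4443448 - 3615734/(7756 - 3164 - 537103 + 219107) = -3650705/4443448 - 3615734/(-313404) = -3650705/4443448 - 3615734*(-1/313404) = -3650705/4443448 + 1807867/156702 = 3730545115253/348148594248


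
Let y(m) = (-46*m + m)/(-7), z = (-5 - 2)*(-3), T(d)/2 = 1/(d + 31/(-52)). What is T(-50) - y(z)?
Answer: -355289/2631 ≈ -135.04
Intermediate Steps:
T(d) = 2/(-31/52 + d) (T(d) = 2/(d + 31/(-52)) = 2/(d + 31*(-1/52)) = 2/(d - 31/52) = 2/(-31/52 + d))
z = 21 (z = -7*(-3) = 21)
y(m) = 45*m/7 (y(m) = -45*m*(-⅐) = 45*m/7)
T(-50) - y(z) = 104/(-31 + 52*(-50)) - 45*21/7 = 104/(-31 - 2600) - 1*135 = 104/(-2631) - 135 = 104*(-1/2631) - 135 = -104/2631 - 135 = -355289/2631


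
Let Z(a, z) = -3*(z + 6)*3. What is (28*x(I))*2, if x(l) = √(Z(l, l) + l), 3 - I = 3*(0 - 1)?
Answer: 56*I*√102 ≈ 565.57*I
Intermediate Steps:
Z(a, z) = -54 - 9*z (Z(a, z) = -3*(6 + z)*3 = (-18 - 3*z)*3 = -54 - 9*z)
I = 6 (I = 3 - 3*(0 - 1) = 3 - 3*(-1) = 3 - 1*(-3) = 3 + 3 = 6)
x(l) = √(-54 - 8*l) (x(l) = √((-54 - 9*l) + l) = √(-54 - 8*l))
(28*x(I))*2 = (28*√(-54 - 8*6))*2 = (28*√(-54 - 48))*2 = (28*√(-102))*2 = (28*(I*√102))*2 = (28*I*√102)*2 = 56*I*√102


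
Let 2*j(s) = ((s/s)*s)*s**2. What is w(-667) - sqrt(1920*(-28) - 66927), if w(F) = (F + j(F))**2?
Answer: 88055990828836209/4 - 7*I*sqrt(2463) ≈ 2.2014e+16 - 347.4*I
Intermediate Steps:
j(s) = s**3/2 (j(s) = (((s/s)*s)*s**2)/2 = ((1*s)*s**2)/2 = (s*s**2)/2 = s**3/2)
w(F) = (F + F**3/2)**2
w(-667) - sqrt(1920*(-28) - 66927) = (1/4)*(-667)**2*(2 + (-667)**2)**2 - sqrt(1920*(-28) - 66927) = (1/4)*444889*(2 + 444889)**2 - sqrt(-53760 - 66927) = (1/4)*444889*444891**2 - sqrt(-120687) = (1/4)*444889*197928001881 - 7*I*sqrt(2463) = 88055990828836209/4 - 7*I*sqrt(2463)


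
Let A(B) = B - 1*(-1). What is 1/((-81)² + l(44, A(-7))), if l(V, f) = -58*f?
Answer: 1/6909 ≈ 0.00014474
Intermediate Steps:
A(B) = 1 + B (A(B) = B + 1 = 1 + B)
1/((-81)² + l(44, A(-7))) = 1/((-81)² - 58*(1 - 7)) = 1/(6561 - 58*(-6)) = 1/(6561 + 348) = 1/6909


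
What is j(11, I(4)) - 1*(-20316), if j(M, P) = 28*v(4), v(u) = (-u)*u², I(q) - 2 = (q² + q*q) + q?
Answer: 18524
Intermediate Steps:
I(q) = 2 + q + 2*q² (I(q) = 2 + ((q² + q*q) + q) = 2 + ((q² + q²) + q) = 2 + (2*q² + q) = 2 + (q + 2*q²) = 2 + q + 2*q²)
v(u) = -u³
j(M, P) = -1792 (j(M, P) = 28*(-1*4³) = 28*(-1*64) = 28*(-64) = -1792)
j(11, I(4)) - 1*(-20316) = -1792 - 1*(-20316) = -1792 + 20316 = 18524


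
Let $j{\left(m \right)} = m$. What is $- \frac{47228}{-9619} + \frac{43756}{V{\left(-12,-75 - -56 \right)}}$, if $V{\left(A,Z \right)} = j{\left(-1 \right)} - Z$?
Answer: $\frac{210869534}{86571} \approx 2435.8$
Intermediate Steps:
$V{\left(A,Z \right)} = -1 - Z$
$- \frac{47228}{-9619} + \frac{43756}{V{\left(-12,-75 - -56 \right)}} = - \frac{47228}{-9619} + \frac{43756}{-1 - \left(-75 - -56\right)} = \left(-47228\right) \left(- \frac{1}{9619}\right) + \frac{43756}{-1 - \left(-75 + 56\right)} = \frac{47228}{9619} + \frac{43756}{-1 - -19} = \frac{47228}{9619} + \frac{43756}{-1 + 19} = \frac{47228}{9619} + \frac{43756}{18} = \frac{47228}{9619} + 43756 \cdot \frac{1}{18} = \frac{47228}{9619} + \frac{21878}{9} = \frac{210869534}{86571}$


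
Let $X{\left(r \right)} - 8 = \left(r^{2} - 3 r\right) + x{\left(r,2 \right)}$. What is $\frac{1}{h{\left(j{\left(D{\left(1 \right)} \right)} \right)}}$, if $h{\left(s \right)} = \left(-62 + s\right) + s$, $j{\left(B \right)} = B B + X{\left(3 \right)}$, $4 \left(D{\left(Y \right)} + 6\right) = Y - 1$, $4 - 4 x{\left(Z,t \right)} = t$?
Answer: $\frac{1}{27} \approx 0.037037$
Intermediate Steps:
$x{\left(Z,t \right)} = 1 - \frac{t}{4}$
$X{\left(r \right)} = \frac{17}{2} + r^{2} - 3 r$ ($X{\left(r \right)} = 8 + \left(\left(r^{2} - 3 r\right) + \left(1 - \frac{1}{2}\right)\right) = 8 + \left(\left(r^{2} - 3 r\right) + \frac{1}{2}\right) = 8 + \left(\frac{1}{2} + r^{2} - 3 r\right) = \frac{17}{2} + r^{2} - 3 r$)
$D{\left(Y \right)} = - \frac{25}{4} + \frac{Y}{4}$ ($D{\left(Y \right)} = -6 + \frac{Y - 1}{4} = -6 + \frac{-1 + Y}{4} = -6 + \left(- \frac{1}{4} + \frac{Y}{4}\right) = - \frac{25}{4} + \frac{Y}{4}$)
$j{\left(B \right)} = \frac{17}{2} + B^{2}$ ($j{\left(B \right)} = B B + \left(\frac{17}{2} + 3^{2} - 9\right) = B^{2} + \left(\frac{17}{2} + 9 - 9\right) = B^{2} + \frac{17}{2} = \frac{17}{2} + B^{2}$)
$h{\left(s \right)} = -62 + 2 s$
$\frac{1}{h{\left(j{\left(D{\left(1 \right)} \right)} \right)}} = \frac{1}{-62 + 2 \left(\frac{17}{2} + \left(- \frac{25}{4} + \frac{1}{4} \cdot 1\right)^{2}\right)} = \frac{1}{-62 + 2 \left(\frac{17}{2} + \left(- \frac{25}{4} + \frac{1}{4}\right)^{2}\right)} = \frac{1}{-62 + 2 \left(\frac{17}{2} + \left(-6\right)^{2}\right)} = \frac{1}{-62 + 2 \left(\frac{17}{2} + 36\right)} = \frac{1}{-62 + 2 \cdot \frac{89}{2}} = \frac{1}{-62 + 89} = \frac{1}{27}$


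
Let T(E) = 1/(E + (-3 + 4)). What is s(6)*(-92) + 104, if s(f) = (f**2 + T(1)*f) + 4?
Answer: -3852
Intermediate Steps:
T(E) = 1/(1 + E) (T(E) = 1/(E + 1) = 1/(1 + E))
s(f) = 4 + f**2 + f/2 (s(f) = (f**2 + f/(1 + 1)) + 4 = (f**2 + f/2) + 4 = 4 + f**2 + f/2)
s(6)*(-92) + 104 = (4 + 6**2 + (1/2)*6)*(-92) + 104 = (4 + 36 + 3)*(-92) + 104 = 43*(-92) + 104 = -3956 + 104 = -3852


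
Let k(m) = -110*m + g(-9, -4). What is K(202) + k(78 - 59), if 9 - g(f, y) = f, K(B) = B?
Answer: -1870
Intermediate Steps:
g(f, y) = 9 - f
k(m) = 18 - 110*m (k(m) = -110*m + (9 - 1*(-9)) = -110*m + (9 + 9) = -110*m + 18 = 18 - 110*m)
K(202) + k(78 - 59) = 202 + (18 - 110*(78 - 59)) = 202 + (18 - 110*19) = 202 + (18 - 2090) = 202 - 2072 = -1870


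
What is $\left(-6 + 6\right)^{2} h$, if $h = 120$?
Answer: $0$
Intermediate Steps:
$\left(-6 + 6\right)^{2} h = \left(-6 + 6\right)^{2} \cdot 120 = 0^{2} \cdot 120 = 0 \cdot 120 = 0$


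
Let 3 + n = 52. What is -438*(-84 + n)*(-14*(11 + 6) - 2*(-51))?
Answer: -2084880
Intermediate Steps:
n = 49 (n = -3 + 52 = 49)
-438*(-84 + n)*(-14*(11 + 6) - 2*(-51)) = -438*(-84 + 49)*(-14*(11 + 6) - 2*(-51)) = -(-15330)*(-14*17 + 102) = -(-15330)*(-238 + 102) = -(-15330)*(-136) = -438*4760 = -2084880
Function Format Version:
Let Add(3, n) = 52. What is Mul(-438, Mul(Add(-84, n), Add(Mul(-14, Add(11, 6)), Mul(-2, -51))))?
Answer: -2084880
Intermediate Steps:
n = 49 (n = Add(-3, 52) = 49)
Mul(-438, Mul(Add(-84, n), Add(Mul(-14, Add(11, 6)), Mul(-2, -51)))) = Mul(-438, Mul(Add(-84, 49), Add(Mul(-14, Add(11, 6)), Mul(-2, -51)))) = Mul(-438, Mul(-35, Add(Mul(-14, 17), 102))) = Mul(-438, Mul(-35, Add(-238, 102))) = Mul(-438, Mul(-35, -136)) = Mul(-438, 4760) = -2084880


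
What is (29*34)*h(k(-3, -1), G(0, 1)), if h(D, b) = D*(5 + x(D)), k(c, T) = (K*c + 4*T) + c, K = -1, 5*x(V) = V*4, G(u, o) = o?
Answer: -35496/5 ≈ -7099.2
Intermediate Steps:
x(V) = 4*V/5 (x(V) = (V*4)/5 = (4*V)/5 = 4*V/5)
k(c, T) = 4*T (k(c, T) = (-c + 4*T) + c = 4*T)
h(D, b) = D*(5 + 4*D/5)
(29*34)*h(k(-3, -1), G(0, 1)) = (29*34)*((4*(-1))*(25 + 4*(4*(-1)))/5) = 986*((⅕)*(-4)*(25 + 4*(-4))) = 986*((⅕)*(-4)*(25 - 16)) = 986*((⅕)*(-4)*9) = 986*(-36/5) = -35496/5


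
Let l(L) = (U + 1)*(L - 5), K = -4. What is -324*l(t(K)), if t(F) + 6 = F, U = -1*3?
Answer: -9720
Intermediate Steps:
U = -3
t(F) = -6 + F
l(L) = 10 - 2*L (l(L) = (-3 + 1)*(L - 5) = -2*(-5 + L) = 10 - 2*L)
-324*l(t(K)) = -324*(10 - 2*(-6 - 4)) = -324*(10 - 2*(-10)) = -324*(10 + 20) = -324*30 = -9720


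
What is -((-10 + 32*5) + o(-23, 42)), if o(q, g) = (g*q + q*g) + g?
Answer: 1740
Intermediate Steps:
o(q, g) = g + 2*g*q (o(q, g) = (g*q + g*q) + g = 2*g*q + g = g + 2*g*q)
-((-10 + 32*5) + o(-23, 42)) = -((-10 + 32*5) + 42*(1 + 2*(-23))) = -((-10 + 160) + 42*(1 - 46)) = -(150 + 42*(-45)) = -(150 - 1890) = -1*(-1740) = 1740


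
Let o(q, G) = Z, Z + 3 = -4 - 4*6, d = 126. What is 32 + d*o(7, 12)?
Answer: -3874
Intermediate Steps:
Z = -31 (Z = -3 + (-4 - 4*6) = -3 + (-4 - 24) = -3 - 28 = -31)
o(q, G) = -31
32 + d*o(7, 12) = 32 + 126*(-31) = 32 - 3906 = -3874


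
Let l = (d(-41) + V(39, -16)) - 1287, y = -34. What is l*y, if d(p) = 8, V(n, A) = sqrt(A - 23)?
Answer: 43486 - 34*I*sqrt(39) ≈ 43486.0 - 212.33*I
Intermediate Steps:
V(n, A) = sqrt(-23 + A)
l = -1279 + I*sqrt(39) (l = (8 + sqrt(-23 - 16)) - 1287 = (8 + sqrt(-39)) - 1287 = (8 + I*sqrt(39)) - 1287 = -1279 + I*sqrt(39) ≈ -1279.0 + 6.245*I)
l*y = (-1279 + I*sqrt(39))*(-34) = 43486 - 34*I*sqrt(39)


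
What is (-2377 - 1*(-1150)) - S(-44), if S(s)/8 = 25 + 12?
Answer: -1523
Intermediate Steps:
S(s) = 296 (S(s) = 8*(25 + 12) = 8*37 = 296)
(-2377 - 1*(-1150)) - S(-44) = (-2377 - 1*(-1150)) - 1*296 = (-2377 + 1150) - 296 = -1227 - 296 = -1523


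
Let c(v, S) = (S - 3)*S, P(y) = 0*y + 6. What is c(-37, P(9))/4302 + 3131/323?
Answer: 748632/77197 ≈ 9.6977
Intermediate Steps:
P(y) = 6 (P(y) = 0 + 6 = 6)
c(v, S) = S*(-3 + S) (c(v, S) = (-3 + S)*S = S*(-3 + S))
c(-37, P(9))/4302 + 3131/323 = (6*(-3 + 6))/4302 + 3131/323 = (6*3)*(1/4302) + 3131*(1/323) = 18*(1/4302) + 3131/323 = 1/239 + 3131/323 = 748632/77197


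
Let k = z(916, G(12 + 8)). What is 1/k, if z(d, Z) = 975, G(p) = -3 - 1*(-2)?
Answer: 1/975 ≈ 0.0010256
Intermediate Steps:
G(p) = -1 (G(p) = -3 + 2 = -1)
k = 975
1/k = 1/975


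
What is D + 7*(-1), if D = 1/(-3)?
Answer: -22/3 ≈ -7.3333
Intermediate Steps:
D = -1/3 ≈ -0.33333
D + 7*(-1) = -1/3 + 7*(-1) = -1/3 - 7 = -22/3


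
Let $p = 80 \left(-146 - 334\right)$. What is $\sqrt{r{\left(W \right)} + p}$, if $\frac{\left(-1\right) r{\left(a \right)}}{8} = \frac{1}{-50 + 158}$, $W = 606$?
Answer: $\frac{i \sqrt{3110406}}{9} \approx 195.96 i$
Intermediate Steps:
$r{\left(a \right)} = - \frac{2}{27}$ ($r{\left(a \right)} = - \frac{8}{-50 + 158} = - \frac{8}{108} = \left(-8\right) \frac{1}{108} = - \frac{2}{27}$)
$p = -38400$ ($p = 80 \left(-480\right) = -38400$)
$\sqrt{r{\left(W \right)} + p} = \sqrt{- \frac{2}{27} - 38400} = \sqrt{- \frac{1036802}{27}} = \frac{i \sqrt{3110406}}{9}$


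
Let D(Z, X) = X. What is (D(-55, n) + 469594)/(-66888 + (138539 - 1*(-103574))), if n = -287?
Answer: 469307/175225 ≈ 2.6783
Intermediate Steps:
(D(-55, n) + 469594)/(-66888 + (138539 - 1*(-103574))) = (-287 + 469594)/(-66888 + (138539 - 1*(-103574))) = 469307/(-66888 + (138539 + 103574)) = 469307/(-66888 + 242113) = 469307/175225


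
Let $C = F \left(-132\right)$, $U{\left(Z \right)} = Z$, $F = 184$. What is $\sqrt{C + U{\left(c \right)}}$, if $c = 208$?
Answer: $4 i \sqrt{1505} \approx 155.18 i$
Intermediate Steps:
$C = -24288$ ($C = 184 \left(-132\right) = -24288$)
$\sqrt{C + U{\left(c \right)}} = \sqrt{-24288 + 208} = \sqrt{-24080} = 4 i \sqrt{1505}$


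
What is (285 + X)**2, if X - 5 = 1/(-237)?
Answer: 4723675441/56169 ≈ 84098.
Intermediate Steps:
X = 1184/237 (X = 5 + 1/(-237) = 5 - 1/237 = 1184/237 ≈ 4.9958)
(285 + X)**2 = (285 + 1184/237)**2 = (68729/237)**2 = 4723675441/56169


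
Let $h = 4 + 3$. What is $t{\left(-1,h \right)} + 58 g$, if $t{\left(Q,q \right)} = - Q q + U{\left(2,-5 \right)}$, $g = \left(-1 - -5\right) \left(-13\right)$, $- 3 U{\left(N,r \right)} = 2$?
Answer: $- \frac{9029}{3} \approx -3009.7$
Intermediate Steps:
$U{\left(N,r \right)} = - \frac{2}{3}$ ($U{\left(N,r \right)} = \left(- \frac{1}{3}\right) 2 = - \frac{2}{3}$)
$h = 7$
$g = -52$ ($g = \left(-1 + 5\right) \left(-13\right) = 4 \left(-13\right) = -52$)
$t{\left(Q,q \right)} = - \frac{2}{3} - Q q$ ($t{\left(Q,q \right)} = - Q q - \frac{2}{3} = - \frac{2}{3} - Q q$)
$t{\left(-1,h \right)} + 58 g = \left(- \frac{2}{3} - \left(-1\right) 7\right) + 58 \left(-52\right) = \left(- \frac{2}{3} + 7\right) - 3016 = \frac{19}{3} - 3016 = - \frac{9029}{3}$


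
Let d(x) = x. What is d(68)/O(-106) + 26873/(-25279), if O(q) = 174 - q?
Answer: -1451367/1769530 ≈ -0.82020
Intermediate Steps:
d(68)/O(-106) + 26873/(-25279) = 68/(174 - 1*(-106)) + 26873/(-25279) = 68/(174 + 106) + 26873*(-1/25279) = 68/280 - 26873/25279 = 68*(1/280) - 26873/25279 = 17/70 - 26873/25279 = -1451367/1769530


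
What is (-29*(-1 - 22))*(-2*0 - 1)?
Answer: -667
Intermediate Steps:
(-29*(-1 - 22))*(-2*0 - 1) = (-29*(-23))*(0 - 1) = 667*(-1) = -667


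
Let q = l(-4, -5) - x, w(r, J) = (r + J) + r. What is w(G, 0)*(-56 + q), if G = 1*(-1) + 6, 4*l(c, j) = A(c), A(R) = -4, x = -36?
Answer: -210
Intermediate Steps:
l(c, j) = -1 (l(c, j) = (¼)*(-4) = -1)
G = 5 (G = -1 + 6 = 5)
w(r, J) = J + 2*r (w(r, J) = (J + r) + r = J + 2*r)
q = 35 (q = -1 - 1*(-36) = -1 + 36 = 35)
w(G, 0)*(-56 + q) = (0 + 2*5)*(-56 + 35) = (0 + 10)*(-21) = 10*(-21) = -210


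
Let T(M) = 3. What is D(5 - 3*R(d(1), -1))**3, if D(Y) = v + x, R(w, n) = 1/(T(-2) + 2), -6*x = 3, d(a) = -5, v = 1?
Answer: 1/8 ≈ 0.12500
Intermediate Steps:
x = -1/2 (x = -1/6*3 = -1/2 ≈ -0.50000)
R(w, n) = 1/5 (R(w, n) = 1/(3 + 2) = 1/5)
D(Y) = 1/2 (D(Y) = 1 - 1/2 = 1/2)
D(5 - 3*R(d(1), -1))**3 = (1/2)**3 = 1/8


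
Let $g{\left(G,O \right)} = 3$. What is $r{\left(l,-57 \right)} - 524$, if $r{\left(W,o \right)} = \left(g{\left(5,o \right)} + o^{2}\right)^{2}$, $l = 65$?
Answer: $10574980$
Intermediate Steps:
$r{\left(W,o \right)} = \left(3 + o^{2}\right)^{2}$
$r{\left(l,-57 \right)} - 524 = \left(3 + \left(-57\right)^{2}\right)^{2} - 524 = \left(3 + 3249\right)^{2} - 524 = 3252^{2} - 524 = 10575504 - 524 = 10574980$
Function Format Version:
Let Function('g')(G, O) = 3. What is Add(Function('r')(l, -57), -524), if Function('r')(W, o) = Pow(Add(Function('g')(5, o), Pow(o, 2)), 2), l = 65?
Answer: 10574980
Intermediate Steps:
Function('r')(W, o) = Pow(Add(3, Pow(o, 2)), 2)
Add(Function('r')(l, -57), -524) = Add(Pow(Add(3, Pow(-57, 2)), 2), -524) = Add(Pow(Add(3, 3249), 2), -524) = Add(Pow(3252, 2), -524) = Add(10575504, -524) = 10574980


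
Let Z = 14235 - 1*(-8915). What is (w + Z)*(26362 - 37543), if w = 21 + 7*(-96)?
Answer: -251561319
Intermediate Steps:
w = -651 (w = 21 - 672 = -651)
Z = 23150 (Z = 14235 + 8915 = 23150)
(w + Z)*(26362 - 37543) = (-651 + 23150)*(26362 - 37543) = 22499*(-11181) = -251561319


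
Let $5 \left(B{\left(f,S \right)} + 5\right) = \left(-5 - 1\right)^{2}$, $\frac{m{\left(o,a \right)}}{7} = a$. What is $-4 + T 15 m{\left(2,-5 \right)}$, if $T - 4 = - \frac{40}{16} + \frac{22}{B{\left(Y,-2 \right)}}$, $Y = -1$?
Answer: $- \frac{12083}{2} \approx -6041.5$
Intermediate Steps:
$m{\left(o,a \right)} = 7 a$
$B{\left(f,S \right)} = \frac{11}{5}$ ($B{\left(f,S \right)} = -5 + \frac{\left(-5 - 1\right)^{2}}{5} = -5 + \frac{\left(-6\right)^{2}}{5} = -5 + \frac{1}{5} \cdot 36 = -5 + \frac{36}{5} = \frac{11}{5}$)
$T = \frac{23}{2}$ ($T = 4 + \left(- \frac{40}{16} + \frac{22}{\frac{11}{5}}\right) = 4 + \left(\left(-40\right) \frac{1}{16} + 22 \cdot \frac{5}{11}\right) = 4 + \left(- \frac{5}{2} + 10\right) = 4 + \frac{15}{2} = \frac{23}{2} \approx 11.5$)
$-4 + T 15 m{\left(2,-5 \right)} = -4 + \frac{23 \cdot 15 \cdot 7 \left(-5\right)}{2} = -4 + \frac{23 \cdot 15 \left(-35\right)}{2} = -4 + \frac{23}{2} \left(-525\right) = -4 - \frac{12075}{2} = - \frac{12083}{2}$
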